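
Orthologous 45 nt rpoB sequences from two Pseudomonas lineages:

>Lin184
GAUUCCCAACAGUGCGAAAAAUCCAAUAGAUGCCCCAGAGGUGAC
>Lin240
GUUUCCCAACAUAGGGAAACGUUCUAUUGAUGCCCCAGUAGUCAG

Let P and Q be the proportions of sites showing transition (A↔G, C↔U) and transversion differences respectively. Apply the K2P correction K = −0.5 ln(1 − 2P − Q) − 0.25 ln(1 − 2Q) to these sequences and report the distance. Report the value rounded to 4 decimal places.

0.3666

Differing sites — 2:A/U (Tv); 12:G/U (Tv); 13:U/A (Tv); 15:C/G (Tv); 20:A/C (Tv); 21:A/G (Ti); 23:C/U (Ti); 25:A/U (Tv); 28:A/U (Tv); 39:A/U (Tv); 40:G/A (Ti); 43:G/C (Tv); 45:C/G (Tv).
Of the 13 differences, 3 transitions and 10 transversions over 45 sites: P = 3/45 = 0.066667, Q = 10/45 = 0.222222.
d = −0.5·ln(0.644444) − 0.25·ln(0.555556) = −0.5·(-0.439367) − 0.25·(-0.587786) = 0.3666.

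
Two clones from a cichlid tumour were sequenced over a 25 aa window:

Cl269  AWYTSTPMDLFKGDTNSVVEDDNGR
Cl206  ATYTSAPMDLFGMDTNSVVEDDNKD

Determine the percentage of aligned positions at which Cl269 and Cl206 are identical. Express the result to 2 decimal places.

76.00%

Mismatches occur at site 2 (W↔T), site 6 (T↔A), site 12 (K↔G), site 13 (G↔M), site 24 (G↔K), site 25 (R↔D).
19 of the 25 sites match, so the percent identity is 19/25 × 100 = 76.00%.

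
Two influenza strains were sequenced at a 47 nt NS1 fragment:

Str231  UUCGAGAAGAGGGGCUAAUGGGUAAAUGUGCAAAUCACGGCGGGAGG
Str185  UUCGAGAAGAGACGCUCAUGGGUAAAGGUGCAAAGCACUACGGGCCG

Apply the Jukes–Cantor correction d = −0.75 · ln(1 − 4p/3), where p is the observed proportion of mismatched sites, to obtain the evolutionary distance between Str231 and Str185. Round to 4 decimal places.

0.2211

The sequences differ at positions 12 (G/A), 13 (G/C), 17 (A/C), 27 (U/G), 35 (U/G), 39 (G/U), 40 (G/A), 45 (A/C), 46 (G/C).
p = 9/47 = 0.191489.
d = −0.75 · ln(1 − (4/3)·0.191489) = −0.75 · ln(0.744681) = −0.75 · (-0.294799) = 0.2211.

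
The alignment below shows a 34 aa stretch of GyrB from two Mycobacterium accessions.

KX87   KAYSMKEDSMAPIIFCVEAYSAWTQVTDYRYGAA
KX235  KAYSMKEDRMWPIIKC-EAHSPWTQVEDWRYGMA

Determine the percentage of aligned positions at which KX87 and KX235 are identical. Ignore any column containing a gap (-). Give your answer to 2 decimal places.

Excluding the 1 gap column leaves 33 comparable sites.
The sequences differ at positions 9 (S/R), 11 (A/W), 15 (F/K), 20 (Y/H), 22 (A/P), 27 (T/E), 29 (Y/W), 33 (A/M).
25 of the 33 comparable sites match, so the percent identity is 25/33 × 100 = 75.76%.

75.76%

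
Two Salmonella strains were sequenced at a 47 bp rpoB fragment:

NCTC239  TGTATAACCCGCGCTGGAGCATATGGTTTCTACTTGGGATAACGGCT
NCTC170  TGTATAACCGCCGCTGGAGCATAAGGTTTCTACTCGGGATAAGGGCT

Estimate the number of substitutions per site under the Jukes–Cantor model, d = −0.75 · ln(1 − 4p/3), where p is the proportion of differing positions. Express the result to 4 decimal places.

Differing sites — 10:C/G; 11:G/C; 24:T/A; 35:T/C; 43:C/G.
p = 5/47 = 0.106383.
d = −0.75 · ln(1 − (4/3)·0.106383) = −0.75 · ln(0.858156) = −0.75 · (-0.152969) = 0.1147.

0.1147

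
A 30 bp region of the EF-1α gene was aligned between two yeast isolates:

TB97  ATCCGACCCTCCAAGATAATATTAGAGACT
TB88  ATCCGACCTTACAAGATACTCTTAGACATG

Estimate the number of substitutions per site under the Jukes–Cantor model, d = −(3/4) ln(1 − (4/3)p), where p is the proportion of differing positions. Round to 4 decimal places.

0.2795

Mismatches occur at site 9 (C↔T), site 11 (C↔A), site 19 (A↔C), site 21 (A↔C), site 27 (G↔C), site 29 (C↔T), site 30 (T↔G).
p = 7/30 = 0.233333.
d = −0.75 · ln(1 − (4/3)·0.233333) = −0.75 · ln(0.688889) = −0.75 · (-0.372675) = 0.2795.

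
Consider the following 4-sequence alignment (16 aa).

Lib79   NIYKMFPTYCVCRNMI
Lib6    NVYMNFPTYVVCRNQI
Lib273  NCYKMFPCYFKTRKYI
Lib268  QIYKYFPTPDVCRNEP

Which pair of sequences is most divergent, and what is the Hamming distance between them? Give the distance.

Pairwise Hamming distances:
  Lib79 vs Lib6: 5
  Lib79 vs Lib273: 7
  Lib79 vs Lib268: 6
  Lib6 vs Lib273: 9
  Lib6 vs Lib268: 8
  Lib273 vs Lib268: 11
The largest is 11, between Lib273 and Lib268.

11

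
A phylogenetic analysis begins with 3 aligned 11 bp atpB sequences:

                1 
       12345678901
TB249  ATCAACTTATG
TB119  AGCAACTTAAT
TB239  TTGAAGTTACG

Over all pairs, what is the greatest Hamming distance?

6

Pairwise Hamming distances:
  TB249 vs TB119: 3
  TB249 vs TB239: 4
  TB119 vs TB239: 6
The largest is 6, between TB119 and TB239.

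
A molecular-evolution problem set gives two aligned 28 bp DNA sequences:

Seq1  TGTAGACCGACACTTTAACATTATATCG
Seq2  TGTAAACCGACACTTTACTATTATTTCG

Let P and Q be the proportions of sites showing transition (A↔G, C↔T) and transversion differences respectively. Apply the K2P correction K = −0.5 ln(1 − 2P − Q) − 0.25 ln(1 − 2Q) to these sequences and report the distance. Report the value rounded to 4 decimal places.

Mismatches occur at site 5 (G↔A, transition), site 18 (A↔C, transversion), site 19 (C↔T, transition), site 25 (A↔T, transversion).
Of the 4 differences, 2 transitions and 2 transversions over 28 sites: P = 2/28 = 0.071429, Q = 2/28 = 0.071429.
d = −0.5·ln(0.785713) − 0.25·ln(0.857142) = −0.5·(-0.241164) − 0.25·(-0.154152) = 0.1591.

0.1591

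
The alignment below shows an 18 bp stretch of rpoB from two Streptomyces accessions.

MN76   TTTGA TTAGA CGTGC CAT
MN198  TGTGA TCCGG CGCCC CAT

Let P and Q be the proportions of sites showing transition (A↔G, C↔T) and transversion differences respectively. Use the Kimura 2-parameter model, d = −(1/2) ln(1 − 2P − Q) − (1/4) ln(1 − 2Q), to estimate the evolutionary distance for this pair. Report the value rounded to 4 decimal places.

Differing sites — 2:T/G (Tv); 7:T/C (Ti); 8:A/C (Tv); 10:A/G (Ti); 13:T/C (Ti); 14:G/C (Tv).
Of the 6 differences, 3 transitions and 3 transversions over 18 sites: P = 3/18 = 0.166667, Q = 3/18 = 0.166667.
d = −0.5·ln(0.499999) − 0.25·ln(0.666666) = −0.5·(-0.693149) − 0.25·(-0.405466) = 0.4479.

0.4479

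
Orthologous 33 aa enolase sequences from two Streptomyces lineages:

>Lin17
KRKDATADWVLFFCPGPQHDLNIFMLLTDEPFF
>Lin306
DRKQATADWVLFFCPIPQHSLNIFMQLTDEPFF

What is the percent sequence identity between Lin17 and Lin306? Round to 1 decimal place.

84.8%

Mismatches occur at site 1 (K→D), site 4 (D→Q), site 16 (G→I), site 20 (D→S), site 26 (L→Q).
28 of the 33 sites match, so the percent identity is 28/33 × 100 = 84.8%.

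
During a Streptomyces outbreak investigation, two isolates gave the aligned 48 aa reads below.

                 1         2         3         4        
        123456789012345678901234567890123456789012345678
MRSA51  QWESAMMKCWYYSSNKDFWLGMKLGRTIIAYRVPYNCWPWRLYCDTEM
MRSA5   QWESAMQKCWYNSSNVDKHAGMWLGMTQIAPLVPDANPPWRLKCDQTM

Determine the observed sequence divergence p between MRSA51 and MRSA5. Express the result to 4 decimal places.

0.3750

The sequences differ at positions 7 (M/Q), 12 (Y/N), 16 (K/V), 18 (F/K), 19 (W/H), 20 (L/A), 23 (K/W), 26 (R/M), 28 (I/Q), 31 (Y/P), 32 (R/L), 35 (Y/D), 36 (N/A), 37 (C/N), 38 (W/P), 43 (Y/K), 46 (T/Q), 47 (E/T).
There are 18 differences over 48 sites, so p = 18/48 = 0.3750.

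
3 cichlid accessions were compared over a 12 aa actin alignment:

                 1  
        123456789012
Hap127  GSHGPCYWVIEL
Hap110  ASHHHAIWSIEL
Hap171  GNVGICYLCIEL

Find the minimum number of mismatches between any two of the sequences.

5

Pairwise Hamming distances:
  Hap127 vs Hap110: 6
  Hap127 vs Hap171: 5
  Hap110 vs Hap171: 9
The smallest is 5, between Hap127 and Hap171.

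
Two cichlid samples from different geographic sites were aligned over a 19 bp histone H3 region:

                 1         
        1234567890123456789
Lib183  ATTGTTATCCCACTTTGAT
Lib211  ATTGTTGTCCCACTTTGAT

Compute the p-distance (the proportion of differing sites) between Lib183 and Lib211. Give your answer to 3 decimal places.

A single mismatch occurs at site 7 (A↔G).
There are 1 differences over 19 sites, so p = 1/19 = 0.053.

0.053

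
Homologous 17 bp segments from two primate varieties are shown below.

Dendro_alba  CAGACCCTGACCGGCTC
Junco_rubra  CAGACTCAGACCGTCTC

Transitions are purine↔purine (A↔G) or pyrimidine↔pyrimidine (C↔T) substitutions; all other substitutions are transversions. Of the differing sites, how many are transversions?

2

Mismatches occur at site 6 (C↔T, transition), site 8 (T↔A, transversion), site 14 (G↔T, transversion).
Of the 3 differences, 1 transition and 2 transversions, so the answer is 2.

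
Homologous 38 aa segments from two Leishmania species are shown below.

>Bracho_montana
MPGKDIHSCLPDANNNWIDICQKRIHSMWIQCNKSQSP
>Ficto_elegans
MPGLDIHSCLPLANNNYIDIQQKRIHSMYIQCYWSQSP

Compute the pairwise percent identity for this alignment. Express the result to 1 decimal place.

81.6%

The sequences differ at positions 4 (K/L), 12 (D/L), 17 (W/Y), 21 (C/Q), 29 (W/Y), 33 (N/Y), 34 (K/W).
31 of the 38 sites match, so the percent identity is 31/38 × 100 = 81.6%.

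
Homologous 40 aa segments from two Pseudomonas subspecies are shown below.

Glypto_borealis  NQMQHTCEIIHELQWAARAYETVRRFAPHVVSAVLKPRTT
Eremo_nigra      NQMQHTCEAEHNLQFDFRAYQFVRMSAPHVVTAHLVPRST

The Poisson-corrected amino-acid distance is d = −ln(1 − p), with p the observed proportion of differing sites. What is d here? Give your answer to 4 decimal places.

The sequences differ at positions 9 (I/A), 10 (I/E), 12 (E/N), 15 (W/F), 16 (A/D), 17 (A/F), 21 (E/Q), 22 (T/F), 25 (R/M), 26 (F/S), 32 (S/T), 34 (V/H), 36 (K/V), 39 (T/S).
p = 14/40 = 0.350000.
d = −ln(1 − 0.350000) = −ln(0.650000) = 0.4308.

0.4308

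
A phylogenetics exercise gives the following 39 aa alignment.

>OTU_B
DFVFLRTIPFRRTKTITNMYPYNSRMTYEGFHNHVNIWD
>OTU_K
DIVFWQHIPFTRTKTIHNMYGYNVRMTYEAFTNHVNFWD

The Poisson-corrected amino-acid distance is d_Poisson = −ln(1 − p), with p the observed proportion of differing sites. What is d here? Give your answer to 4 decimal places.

0.3314

Differing sites — 2:F/I; 5:L/W; 6:R/Q; 7:T/H; 11:R/T; 17:T/H; 21:P/G; 24:S/V; 30:G/A; 32:H/T; 37:I/F.
p = 11/39 = 0.282051.
d = −ln(1 − 0.282051) = −ln(0.717949) = 0.3314.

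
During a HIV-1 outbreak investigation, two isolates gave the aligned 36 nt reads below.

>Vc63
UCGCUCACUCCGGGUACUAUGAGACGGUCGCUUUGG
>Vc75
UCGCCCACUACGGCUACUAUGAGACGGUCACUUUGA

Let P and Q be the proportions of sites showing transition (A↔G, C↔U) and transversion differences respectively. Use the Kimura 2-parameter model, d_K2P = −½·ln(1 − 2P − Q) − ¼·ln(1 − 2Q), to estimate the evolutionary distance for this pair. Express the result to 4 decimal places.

Mismatches occur at site 5 (U/C, transition), site 10 (C/A, transversion), site 14 (G/C, transversion), site 30 (G/A, transition), site 36 (G/A, transition).
Of the 5 differences, 3 transitions and 2 transversions over 36 sites: P = 3/36 = 0.083333, Q = 2/36 = 0.055556.
d = −0.5·ln(0.777778) − 0.25·ln(0.888888) = −0.5·(-0.251314) − 0.25·(-0.117784) = 0.1551.

0.1551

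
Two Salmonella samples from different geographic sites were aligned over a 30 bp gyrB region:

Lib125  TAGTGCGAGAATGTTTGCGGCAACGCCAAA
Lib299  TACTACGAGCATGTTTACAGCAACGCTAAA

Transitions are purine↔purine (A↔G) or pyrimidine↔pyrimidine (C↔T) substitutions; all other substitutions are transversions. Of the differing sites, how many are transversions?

2

The sequences differ at positions 3 (G/C, transversion), 5 (G/A, transition), 10 (A/C, transversion), 17 (G/A, transition), 19 (G/A, transition), 27 (C/T, transition).
Of the 6 differences, 4 transitions and 2 transversions, so the answer is 2.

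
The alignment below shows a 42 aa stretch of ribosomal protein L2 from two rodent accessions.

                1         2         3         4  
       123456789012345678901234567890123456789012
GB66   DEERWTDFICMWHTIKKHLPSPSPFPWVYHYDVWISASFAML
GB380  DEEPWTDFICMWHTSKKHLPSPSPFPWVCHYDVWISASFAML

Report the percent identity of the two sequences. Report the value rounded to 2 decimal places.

92.86%

The sequences differ at positions 4 (R/P), 15 (I/S), 29 (Y/C).
39 of the 42 sites match, so the percent identity is 39/42 × 100 = 92.86%.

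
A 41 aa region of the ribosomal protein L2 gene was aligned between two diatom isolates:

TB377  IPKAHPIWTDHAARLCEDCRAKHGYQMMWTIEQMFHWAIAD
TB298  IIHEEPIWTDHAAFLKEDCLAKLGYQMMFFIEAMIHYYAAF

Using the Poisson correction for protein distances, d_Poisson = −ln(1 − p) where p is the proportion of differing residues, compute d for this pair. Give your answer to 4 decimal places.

0.4947

Differing sites — 2:P/I; 3:K/H; 4:A/E; 5:H/E; 14:R/F; 16:C/K; 20:R/L; 23:H/L; 29:W/F; 30:T/F; 33:Q/A; 35:F/I; 37:W/Y; 38:A/Y; 39:I/A; 41:D/F.
p = 16/41 = 0.390244.
d = −ln(1 − 0.390244) = −ln(0.609756) = 0.4947.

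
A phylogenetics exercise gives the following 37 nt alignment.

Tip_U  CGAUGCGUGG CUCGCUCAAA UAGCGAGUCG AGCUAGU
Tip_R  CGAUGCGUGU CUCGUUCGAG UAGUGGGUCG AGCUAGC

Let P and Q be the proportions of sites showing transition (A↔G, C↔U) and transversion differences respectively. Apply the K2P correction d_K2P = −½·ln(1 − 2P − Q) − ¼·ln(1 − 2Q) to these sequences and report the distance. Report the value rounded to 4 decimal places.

0.2303

The sequences differ at positions 10 (G/U, transversion), 15 (C/U, transition), 18 (A/G, transition), 20 (A/G, transition), 24 (C/U, transition), 26 (A/G, transition), 37 (U/C, transition).
Of the 7 differences, 6 transitions and 1 transversion over 37 sites: P = 6/37 = 0.162162, Q = 1/37 = 0.027027.
d = −0.5·ln(0.648649) − 0.25·ln(0.945946) = −0.5·(-0.432864) − 0.25·(-0.055570) = 0.2303.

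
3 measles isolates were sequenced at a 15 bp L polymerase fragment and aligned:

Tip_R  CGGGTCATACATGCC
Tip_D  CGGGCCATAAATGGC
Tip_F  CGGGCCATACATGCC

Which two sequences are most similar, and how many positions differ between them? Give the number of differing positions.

1

Pairwise Hamming distances:
  Tip_R vs Tip_D: 3
  Tip_R vs Tip_F: 1
  Tip_D vs Tip_F: 2
The smallest is 1, between Tip_R and Tip_F.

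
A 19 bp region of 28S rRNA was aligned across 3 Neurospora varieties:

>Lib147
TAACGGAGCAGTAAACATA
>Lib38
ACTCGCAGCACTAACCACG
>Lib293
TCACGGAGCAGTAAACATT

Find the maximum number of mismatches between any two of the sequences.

Pairwise Hamming distances:
  Lib147 vs Lib38: 8
  Lib147 vs Lib293: 2
  Lib38 vs Lib293: 7
The largest is 8, between Lib147 and Lib38.

8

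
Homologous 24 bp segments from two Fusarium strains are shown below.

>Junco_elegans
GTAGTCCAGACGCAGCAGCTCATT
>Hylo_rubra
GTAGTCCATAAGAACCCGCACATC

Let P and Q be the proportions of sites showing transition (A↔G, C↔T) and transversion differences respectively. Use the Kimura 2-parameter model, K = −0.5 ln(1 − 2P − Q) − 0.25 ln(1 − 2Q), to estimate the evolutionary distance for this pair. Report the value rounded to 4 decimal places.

Differing sites — 9:G/T (Tv); 11:C/A (Tv); 13:C/A (Tv); 15:G/C (Tv); 17:A/C (Tv); 20:T/A (Tv); 24:T/C (Ti).
Of the 7 differences, 1 transition and 6 transversions over 24 sites: P = 1/24 = 0.041667, Q = 6/24 = 0.250000.
d = −0.5·ln(0.666666) − 0.25·ln(0.500000) = −0.5·(-0.405466) − 0.25·(-0.693147) = 0.3760.

0.3760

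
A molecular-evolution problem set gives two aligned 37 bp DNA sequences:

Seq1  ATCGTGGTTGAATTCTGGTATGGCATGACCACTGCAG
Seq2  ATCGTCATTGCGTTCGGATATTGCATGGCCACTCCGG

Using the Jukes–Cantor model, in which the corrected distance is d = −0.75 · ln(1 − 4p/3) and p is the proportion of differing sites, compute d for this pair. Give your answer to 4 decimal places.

0.3351

Mismatches occur at site 6 (G→C), site 7 (G→A), site 11 (A→C), site 12 (A→G), site 16 (T→G), site 18 (G→A), site 22 (G→T), site 28 (A→G), site 34 (G→C), site 36 (A→G).
p = 10/37 = 0.270270.
d = −0.75 · ln(1 − (4/3)·0.270270) = −0.75 · ln(0.639640) = −0.75 · (-0.446850) = 0.3351.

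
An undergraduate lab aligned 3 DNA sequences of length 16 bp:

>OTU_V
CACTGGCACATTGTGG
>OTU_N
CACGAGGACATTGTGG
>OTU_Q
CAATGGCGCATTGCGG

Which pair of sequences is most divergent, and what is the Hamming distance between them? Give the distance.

Pairwise Hamming distances:
  OTU_V vs OTU_N: 3
  OTU_V vs OTU_Q: 3
  OTU_N vs OTU_Q: 6
The largest is 6, between OTU_N and OTU_Q.

6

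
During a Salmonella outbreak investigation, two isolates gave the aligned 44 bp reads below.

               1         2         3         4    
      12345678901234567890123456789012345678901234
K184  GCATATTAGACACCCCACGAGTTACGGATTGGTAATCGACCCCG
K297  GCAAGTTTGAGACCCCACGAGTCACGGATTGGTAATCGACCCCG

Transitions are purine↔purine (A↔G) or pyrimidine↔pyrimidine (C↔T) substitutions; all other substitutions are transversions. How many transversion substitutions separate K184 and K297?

Differing sites — 4:T/A (Tv); 5:A/G (Ti); 8:A/T (Tv); 11:C/G (Tv); 23:T/C (Ti).
Of the 5 differences, 2 transitions and 3 transversions, so the answer is 3.

3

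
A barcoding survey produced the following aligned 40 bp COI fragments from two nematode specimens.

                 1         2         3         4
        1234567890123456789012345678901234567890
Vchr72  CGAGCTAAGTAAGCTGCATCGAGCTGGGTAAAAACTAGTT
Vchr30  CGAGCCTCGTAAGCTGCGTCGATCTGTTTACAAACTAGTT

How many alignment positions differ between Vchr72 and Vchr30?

8

The sequences differ at positions 6 (T/C), 7 (A/T), 8 (A/C), 18 (A/G), 23 (G/T), 27 (G/T), 28 (G/T), 31 (A/C).
That gives 8 mismatches out of 40 aligned sites, so the Hamming distance is 8.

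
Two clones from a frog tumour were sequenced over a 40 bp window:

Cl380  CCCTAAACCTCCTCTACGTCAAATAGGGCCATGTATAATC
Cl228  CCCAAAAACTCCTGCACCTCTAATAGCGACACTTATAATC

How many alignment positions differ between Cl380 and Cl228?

10

The sequences differ at positions 4 (T/A), 8 (C/A), 14 (C/G), 15 (T/C), 18 (G/C), 21 (A/T), 27 (G/C), 29 (C/A), 32 (T/C), 33 (G/T).
That gives 10 mismatches out of 40 aligned sites, so the Hamming distance is 10.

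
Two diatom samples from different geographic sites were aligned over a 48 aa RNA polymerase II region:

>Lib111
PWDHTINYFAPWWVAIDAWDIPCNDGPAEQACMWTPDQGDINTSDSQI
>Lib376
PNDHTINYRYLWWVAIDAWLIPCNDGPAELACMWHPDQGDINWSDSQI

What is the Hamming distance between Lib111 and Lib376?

The sequences differ at positions 2 (W/N), 9 (F/R), 10 (A/Y), 11 (P/L), 20 (D/L), 30 (Q/L), 35 (T/H), 43 (T/W).
That gives 8 mismatches out of 48 aligned sites, so the Hamming distance is 8.

8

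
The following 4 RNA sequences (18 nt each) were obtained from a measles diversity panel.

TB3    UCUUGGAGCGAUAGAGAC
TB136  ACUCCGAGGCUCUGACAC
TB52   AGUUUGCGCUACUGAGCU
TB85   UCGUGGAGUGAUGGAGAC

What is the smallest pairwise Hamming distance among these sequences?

Pairwise Hamming distances:
  TB3 vs TB136: 9
  TB3 vs TB52: 9
  TB3 vs TB85: 3
  TB136 vs TB52: 10
  TB136 vs TB85: 10
  TB52 vs TB85: 11
The smallest is 3, between TB3 and TB85.

3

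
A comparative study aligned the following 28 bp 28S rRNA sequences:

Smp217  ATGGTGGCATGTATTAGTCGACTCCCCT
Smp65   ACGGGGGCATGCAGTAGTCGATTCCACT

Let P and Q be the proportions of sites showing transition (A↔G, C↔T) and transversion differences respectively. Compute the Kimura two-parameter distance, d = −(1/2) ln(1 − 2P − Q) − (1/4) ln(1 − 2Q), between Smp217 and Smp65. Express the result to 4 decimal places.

0.2542

Mismatches occur at site 2 (T↔C, transition), site 5 (T↔G, transversion), site 12 (T↔C, transition), site 14 (T↔G, transversion), site 22 (C↔T, transition), site 26 (C↔A, transversion).
Of the 6 differences, 3 transitions and 3 transversions over 28 sites: P = 3/28 = 0.107143, Q = 3/28 = 0.107143.
d = −0.5·ln(0.678571) − 0.25·ln(0.785714) = −0.5·(-0.387766) − 0.25·(-0.241162) = 0.2542.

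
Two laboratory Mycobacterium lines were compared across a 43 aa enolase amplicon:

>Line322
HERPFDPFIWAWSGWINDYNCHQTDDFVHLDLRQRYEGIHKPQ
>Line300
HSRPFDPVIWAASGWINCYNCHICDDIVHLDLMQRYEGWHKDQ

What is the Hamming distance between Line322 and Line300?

10

Mismatches occur at site 2 (E→S), site 8 (F→V), site 12 (W→A), site 18 (D→C), site 23 (Q→I), site 24 (T→C), site 27 (F→I), site 33 (R→M), site 39 (I→W), site 42 (P→D).
That gives 10 mismatches out of 43 aligned sites, so the Hamming distance is 10.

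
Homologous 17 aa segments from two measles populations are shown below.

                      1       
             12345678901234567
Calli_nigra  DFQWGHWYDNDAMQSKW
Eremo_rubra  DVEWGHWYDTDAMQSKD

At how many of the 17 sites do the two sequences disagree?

Mismatches occur at site 2 (F/V), site 3 (Q/E), site 10 (N/T), site 17 (W/D).
That gives 4 mismatches out of 17 aligned sites, so the Hamming distance is 4.

4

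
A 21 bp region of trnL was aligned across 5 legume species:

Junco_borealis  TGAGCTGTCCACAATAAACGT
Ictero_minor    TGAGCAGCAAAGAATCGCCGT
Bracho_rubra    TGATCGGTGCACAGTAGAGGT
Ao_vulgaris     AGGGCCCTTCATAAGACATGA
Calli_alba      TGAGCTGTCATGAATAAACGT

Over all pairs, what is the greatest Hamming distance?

14

Pairwise Hamming distances:
  Junco_borealis vs Ictero_minor: 8
  Junco_borealis vs Bracho_rubra: 6
  Junco_borealis vs Ao_vulgaris: 10
  Junco_borealis vs Calli_alba: 3
  Ictero_minor vs Bracho_rubra: 10
  Ictero_minor vs Ao_vulgaris: 14
  Ictero_minor vs Calli_alba: 7
  Bracho_rubra vs Ao_vulgaris: 12
  Bracho_rubra vs Calli_alba: 9
  Ao_vulgaris vs Calli_alba: 12
The largest is 14, between Ictero_minor and Ao_vulgaris.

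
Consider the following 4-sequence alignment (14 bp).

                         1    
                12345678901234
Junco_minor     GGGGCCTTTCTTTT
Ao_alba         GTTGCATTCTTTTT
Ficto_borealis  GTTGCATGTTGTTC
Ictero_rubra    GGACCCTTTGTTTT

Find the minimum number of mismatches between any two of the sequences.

3

Pairwise Hamming distances:
  Junco_minor vs Ao_alba: 5
  Junco_minor vs Ficto_borealis: 7
  Junco_minor vs Ictero_rubra: 3
  Ao_alba vs Ficto_borealis: 4
  Ao_alba vs Ictero_rubra: 6
  Ficto_borealis vs Ictero_rubra: 8
The smallest is 3, between Junco_minor and Ictero_rubra.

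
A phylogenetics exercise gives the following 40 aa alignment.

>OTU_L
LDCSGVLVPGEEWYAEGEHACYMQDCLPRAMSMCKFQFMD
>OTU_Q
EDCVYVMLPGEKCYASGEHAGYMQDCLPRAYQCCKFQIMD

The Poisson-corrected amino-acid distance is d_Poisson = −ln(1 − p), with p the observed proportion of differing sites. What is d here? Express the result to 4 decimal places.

The sequences differ at positions 1 (L/E), 4 (S/V), 5 (G/Y), 7 (L/M), 8 (V/L), 12 (E/K), 13 (W/C), 16 (E/S), 21 (C/G), 31 (M/Y), 32 (S/Q), 33 (M/C), 38 (F/I).
p = 13/40 = 0.325000.
d = −ln(1 − 0.325000) = −ln(0.675000) = 0.3930.

0.3930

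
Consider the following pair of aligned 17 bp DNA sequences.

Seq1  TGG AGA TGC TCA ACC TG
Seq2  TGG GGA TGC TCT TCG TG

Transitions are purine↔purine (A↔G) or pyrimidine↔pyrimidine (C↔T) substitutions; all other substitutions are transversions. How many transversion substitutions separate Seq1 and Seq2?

3

Mismatches occur at site 4 (A/G, transition), site 12 (A/T, transversion), site 13 (A/T, transversion), site 15 (C/G, transversion).
Of the 4 differences, 1 transition and 3 transversions, so the answer is 3.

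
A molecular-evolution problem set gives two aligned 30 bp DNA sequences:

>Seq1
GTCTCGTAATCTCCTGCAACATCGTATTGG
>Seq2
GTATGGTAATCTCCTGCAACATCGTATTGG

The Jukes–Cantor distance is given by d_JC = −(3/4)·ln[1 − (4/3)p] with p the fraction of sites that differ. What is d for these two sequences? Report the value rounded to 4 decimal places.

Differing sites — 3:C/A; 5:C/G.
p = 2/30 = 0.066667.
d = −0.75 · ln(1 − (4/3)·0.066667) = −0.75 · ln(0.911111) = −0.75 · (-0.093091) = 0.0698.

0.0698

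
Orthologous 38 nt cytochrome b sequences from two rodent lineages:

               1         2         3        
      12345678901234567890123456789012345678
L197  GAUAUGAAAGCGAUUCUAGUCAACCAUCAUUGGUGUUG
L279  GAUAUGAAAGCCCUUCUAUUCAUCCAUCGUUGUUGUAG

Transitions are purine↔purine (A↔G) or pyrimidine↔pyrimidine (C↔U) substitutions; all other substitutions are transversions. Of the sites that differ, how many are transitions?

1

The sequences differ at positions 12 (G/C, transversion), 13 (A/C, transversion), 19 (G/U, transversion), 23 (A/U, transversion), 29 (A/G, transition), 33 (G/U, transversion), 37 (U/A, transversion).
Of the 7 differences, 1 transition and 6 transversions, so the answer is 1.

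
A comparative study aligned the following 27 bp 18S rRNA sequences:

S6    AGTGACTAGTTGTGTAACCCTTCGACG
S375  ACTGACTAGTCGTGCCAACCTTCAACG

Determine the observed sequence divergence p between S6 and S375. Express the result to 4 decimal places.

The sequences differ at positions 2 (G/C), 11 (T/C), 15 (T/C), 16 (A/C), 18 (C/A), 24 (G/A).
There are 6 differences over 27 sites, so p = 6/27 = 0.2222.

0.2222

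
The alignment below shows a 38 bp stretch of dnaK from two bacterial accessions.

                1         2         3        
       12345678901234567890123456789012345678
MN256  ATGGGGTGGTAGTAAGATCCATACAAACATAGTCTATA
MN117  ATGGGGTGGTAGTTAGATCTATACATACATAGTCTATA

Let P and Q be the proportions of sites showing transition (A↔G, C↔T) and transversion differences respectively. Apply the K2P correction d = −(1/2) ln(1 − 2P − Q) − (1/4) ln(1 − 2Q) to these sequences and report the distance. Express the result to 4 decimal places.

The sequences differ at positions 14 (A/T, transversion), 20 (C/T, transition), 26 (A/T, transversion).
Of the 3 differences, 1 transition and 2 transversions over 38 sites: P = 1/38 = 0.026316, Q = 2/38 = 0.052632.
d = −0.5·ln(0.894736) − 0.25·ln(0.894736) = −0.5·(-0.111227) − 0.25·(-0.111227) = 0.0834.

0.0834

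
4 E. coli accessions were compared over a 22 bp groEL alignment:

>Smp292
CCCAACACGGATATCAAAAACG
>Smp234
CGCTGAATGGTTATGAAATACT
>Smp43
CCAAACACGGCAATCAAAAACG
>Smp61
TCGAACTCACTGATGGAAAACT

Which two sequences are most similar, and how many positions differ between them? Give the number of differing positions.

Pairwise Hamming distances:
  Smp292 vs Smp234: 9
  Smp292 vs Smp43: 3
  Smp292 vs Smp61: 10
  Smp234 vs Smp43: 11
  Smp234 vs Smp61: 13
  Smp43 vs Smp61: 10
The smallest is 3, between Smp292 and Smp43.

3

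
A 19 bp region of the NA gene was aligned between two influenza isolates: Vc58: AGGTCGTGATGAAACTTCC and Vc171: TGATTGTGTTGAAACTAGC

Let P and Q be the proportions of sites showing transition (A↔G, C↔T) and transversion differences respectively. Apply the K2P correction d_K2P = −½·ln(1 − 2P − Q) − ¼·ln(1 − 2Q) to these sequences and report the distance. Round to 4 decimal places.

Differing sites — 1:A/T (Tv); 3:G/A (Ti); 5:C/T (Ti); 9:A/T (Tv); 17:T/A (Tv); 18:C/G (Tv).
Of the 6 differences, 2 transitions and 4 transversions over 19 sites: P = 2/19 = 0.105263, Q = 4/19 = 0.210526.
d = −0.5·ln(0.578948) − 0.25·ln(0.578948) = −0.5·(-0.546543) − 0.25·(-0.546543) = 0.4099.

0.4099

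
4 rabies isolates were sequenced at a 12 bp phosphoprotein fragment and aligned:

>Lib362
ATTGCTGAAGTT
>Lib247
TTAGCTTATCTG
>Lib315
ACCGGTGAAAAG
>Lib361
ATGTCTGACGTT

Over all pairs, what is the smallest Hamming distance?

3

Pairwise Hamming distances:
  Lib362 vs Lib247: 6
  Lib362 vs Lib315: 6
  Lib362 vs Lib361: 3
  Lib247 vs Lib315: 8
  Lib247 vs Lib361: 7
  Lib315 vs Lib361: 8
The smallest is 3, between Lib362 and Lib361.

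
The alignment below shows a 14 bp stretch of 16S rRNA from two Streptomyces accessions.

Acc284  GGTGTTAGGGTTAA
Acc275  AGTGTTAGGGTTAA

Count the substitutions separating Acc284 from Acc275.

A single mismatch occurs at site 1 (G/A).
That gives 1 mismatch out of 14 aligned sites, so the Hamming distance is 1.

1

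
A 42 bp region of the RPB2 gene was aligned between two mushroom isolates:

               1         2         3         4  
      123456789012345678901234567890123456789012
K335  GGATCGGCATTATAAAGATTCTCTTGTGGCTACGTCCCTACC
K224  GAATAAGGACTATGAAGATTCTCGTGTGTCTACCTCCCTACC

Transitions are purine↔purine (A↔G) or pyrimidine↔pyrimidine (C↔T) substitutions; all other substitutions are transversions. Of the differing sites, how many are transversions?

Differing sites — 2:G/A (Ti); 5:C/A (Tv); 6:G/A (Ti); 8:C/G (Tv); 10:T/C (Ti); 14:A/G (Ti); 24:T/G (Tv); 29:G/T (Tv); 34:G/C (Tv).
Of the 9 differences, 4 transitions and 5 transversions, so the answer is 5.

5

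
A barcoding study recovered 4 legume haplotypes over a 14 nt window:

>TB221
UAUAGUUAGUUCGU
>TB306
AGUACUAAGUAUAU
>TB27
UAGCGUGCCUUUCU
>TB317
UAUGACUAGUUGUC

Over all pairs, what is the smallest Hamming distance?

6

Pairwise Hamming distances:
  TB221 vs TB306: 7
  TB221 vs TB27: 7
  TB221 vs TB317: 6
  TB306 vs TB27: 10
  TB306 vs TB317: 10
  TB27 vs TB317: 10
The smallest is 6, between TB221 and TB317.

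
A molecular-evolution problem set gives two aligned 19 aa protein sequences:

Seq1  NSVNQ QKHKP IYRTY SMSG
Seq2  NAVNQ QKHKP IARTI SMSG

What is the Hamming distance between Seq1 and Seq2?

The sequences differ at positions 2 (S/A), 12 (Y/A), 15 (Y/I).
That gives 3 mismatches out of 19 aligned sites, so the Hamming distance is 3.

3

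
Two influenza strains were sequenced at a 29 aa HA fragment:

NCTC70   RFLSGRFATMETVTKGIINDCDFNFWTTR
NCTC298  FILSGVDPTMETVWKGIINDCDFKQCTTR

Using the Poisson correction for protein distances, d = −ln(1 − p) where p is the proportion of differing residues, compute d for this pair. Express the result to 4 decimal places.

0.3716

Mismatches occur at site 1 (R→F), site 2 (F→I), site 6 (R→V), site 7 (F→D), site 8 (A→P), site 14 (T→W), site 24 (N→K), site 25 (F→Q), site 26 (W→C).
p = 9/29 = 0.310345.
d = −ln(1 − 0.310345) = −ln(0.689655) = 0.3716.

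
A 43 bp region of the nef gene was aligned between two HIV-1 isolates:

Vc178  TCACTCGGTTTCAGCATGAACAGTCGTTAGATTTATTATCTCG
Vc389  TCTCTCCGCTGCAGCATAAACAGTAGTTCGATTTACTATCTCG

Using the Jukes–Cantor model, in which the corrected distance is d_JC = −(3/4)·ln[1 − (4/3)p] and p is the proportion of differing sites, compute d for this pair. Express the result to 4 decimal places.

0.2138

Mismatches occur at site 3 (A→T), site 7 (G→C), site 9 (T→C), site 11 (T→G), site 18 (G→A), site 25 (C→A), site 29 (A→C), site 36 (T→C).
p = 8/43 = 0.186047.
d = −0.75 · ln(1 − (4/3)·0.186047) = −0.75 · ln(0.751937) = −0.75 · (-0.285103) = 0.2138.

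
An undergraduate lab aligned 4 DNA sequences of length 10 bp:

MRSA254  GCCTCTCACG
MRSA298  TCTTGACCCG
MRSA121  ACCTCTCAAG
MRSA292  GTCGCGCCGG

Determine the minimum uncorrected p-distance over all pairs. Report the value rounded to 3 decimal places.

Pairwise Hamming distances:
  MRSA254 vs MRSA298: 5
  MRSA254 vs MRSA121: 2
  MRSA254 vs MRSA292: 5
  MRSA298 vs MRSA121: 6
  MRSA298 vs MRSA292: 7
  MRSA121 vs MRSA292: 6
The smallest is 2 mismatches, between MRSA254 and MRSA121; p = 2/10 = 0.200.

0.200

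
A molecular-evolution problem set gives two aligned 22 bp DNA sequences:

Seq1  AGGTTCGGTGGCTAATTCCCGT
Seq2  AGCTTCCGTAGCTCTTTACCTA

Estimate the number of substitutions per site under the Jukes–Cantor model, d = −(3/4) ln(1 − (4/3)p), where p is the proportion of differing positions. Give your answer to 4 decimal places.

0.4975

Differing sites — 3:G/C; 7:G/C; 10:G/A; 14:A/C; 15:A/T; 18:C/A; 21:G/T; 22:T/A.
p = 8/22 = 0.363636.
d = −0.75 · ln(1 − (4/3)·0.363636) = −0.75 · ln(0.515152) = −0.75 · (-0.663293) = 0.4975.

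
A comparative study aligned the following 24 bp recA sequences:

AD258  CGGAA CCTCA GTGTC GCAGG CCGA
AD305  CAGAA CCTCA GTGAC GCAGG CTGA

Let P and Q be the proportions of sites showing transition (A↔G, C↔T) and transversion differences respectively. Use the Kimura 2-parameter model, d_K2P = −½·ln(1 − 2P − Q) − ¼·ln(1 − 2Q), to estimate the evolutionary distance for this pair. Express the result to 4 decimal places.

Differing sites — 2:G/A (Ti); 14:T/A (Tv); 22:C/T (Ti).
Of the 3 differences, 2 transitions and 1 transversion over 24 sites: P = 2/24 = 0.083333, Q = 1/24 = 0.041667.
d = −0.5·ln(0.791667) − 0.25·ln(0.916666) = −0.5·(-0.233614) − 0.25·(-0.087012) = 0.1386.

0.1386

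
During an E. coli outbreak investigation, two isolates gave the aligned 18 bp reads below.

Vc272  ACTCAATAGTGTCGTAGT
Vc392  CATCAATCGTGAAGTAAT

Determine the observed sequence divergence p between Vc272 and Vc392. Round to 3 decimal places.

0.333

Differing sites — 1:A/C; 2:C/A; 8:A/C; 12:T/A; 13:C/A; 17:G/A.
There are 6 differences over 18 sites, so p = 6/18 = 0.333.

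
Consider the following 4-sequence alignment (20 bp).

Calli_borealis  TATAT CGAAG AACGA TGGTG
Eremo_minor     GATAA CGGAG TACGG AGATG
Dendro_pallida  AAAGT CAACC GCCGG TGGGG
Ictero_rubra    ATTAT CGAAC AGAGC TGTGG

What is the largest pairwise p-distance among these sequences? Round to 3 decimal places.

0.650

Pairwise Hamming distances:
  Calli_borealis vs Eremo_minor: 7
  Calli_borealis vs Dendro_pallida: 10
  Calli_borealis vs Ictero_rubra: 8
  Eremo_minor vs Dendro_pallida: 13
  Eremo_minor vs Ictero_rubra: 12
  Dendro_pallida vs Ictero_rubra: 10
The largest is 13 mismatches, between Eremo_minor and Dendro_pallida; p = 13/20 = 0.650.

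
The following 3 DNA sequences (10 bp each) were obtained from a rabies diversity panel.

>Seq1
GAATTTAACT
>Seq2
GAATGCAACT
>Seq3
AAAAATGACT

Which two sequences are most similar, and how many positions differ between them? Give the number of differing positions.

Pairwise Hamming distances:
  Seq1 vs Seq2: 2
  Seq1 vs Seq3: 4
  Seq2 vs Seq3: 5
The smallest is 2, between Seq1 and Seq2.

2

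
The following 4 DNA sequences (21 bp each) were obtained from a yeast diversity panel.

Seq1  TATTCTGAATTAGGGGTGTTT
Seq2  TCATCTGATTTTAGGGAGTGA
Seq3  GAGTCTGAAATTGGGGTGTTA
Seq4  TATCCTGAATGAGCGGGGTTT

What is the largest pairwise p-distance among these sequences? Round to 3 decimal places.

Pairwise Hamming distances:
  Seq1 vs Seq2: 8
  Seq1 vs Seq3: 5
  Seq1 vs Seq4: 4
  Seq2 vs Seq3: 8
  Seq2 vs Seq4: 11
  Seq3 vs Seq4: 9
The largest is 11 mismatches, between Seq2 and Seq4; p = 11/21 = 0.524.

0.524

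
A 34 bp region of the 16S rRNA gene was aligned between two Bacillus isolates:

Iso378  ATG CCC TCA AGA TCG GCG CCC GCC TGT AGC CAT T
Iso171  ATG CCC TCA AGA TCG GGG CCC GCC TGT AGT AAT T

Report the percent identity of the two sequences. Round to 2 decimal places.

91.18%

Mismatches occur at site 17 (C/G), site 30 (C/T), site 31 (C/A).
31 of the 34 sites match, so the percent identity is 31/34 × 100 = 91.18%.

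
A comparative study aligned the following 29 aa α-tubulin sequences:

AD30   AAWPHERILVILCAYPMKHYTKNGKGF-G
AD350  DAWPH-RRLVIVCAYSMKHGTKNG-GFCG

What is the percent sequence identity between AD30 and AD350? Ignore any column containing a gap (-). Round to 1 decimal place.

80.8%

Excluding the 3 gap columns leaves 26 comparable sites.
Differing sites — 1:A/D; 8:I/R; 12:L/V; 16:P/S; 20:Y/G.
21 of the 26 comparable sites match, so the percent identity is 21/26 × 100 = 80.8%.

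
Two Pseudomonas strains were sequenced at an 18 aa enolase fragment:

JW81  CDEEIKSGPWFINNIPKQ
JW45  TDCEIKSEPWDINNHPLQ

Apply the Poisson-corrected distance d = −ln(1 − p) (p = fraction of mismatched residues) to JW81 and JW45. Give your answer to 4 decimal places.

The sequences differ at positions 1 (C/T), 3 (E/C), 8 (G/E), 11 (F/D), 15 (I/H), 17 (K/L).
p = 6/18 = 0.333333.
d = −ln(1 − 0.333333) = −ln(0.666667) = 0.4055.

0.4055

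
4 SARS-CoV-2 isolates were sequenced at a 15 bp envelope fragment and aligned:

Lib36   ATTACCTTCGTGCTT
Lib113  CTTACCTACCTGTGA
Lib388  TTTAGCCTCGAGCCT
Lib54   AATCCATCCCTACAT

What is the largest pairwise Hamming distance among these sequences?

11

Pairwise Hamming distances:
  Lib36 vs Lib113: 6
  Lib36 vs Lib388: 5
  Lib36 vs Lib54: 7
  Lib113 vs Lib388: 9
  Lib113 vs Lib54: 9
  Lib388 vs Lib54: 11
The largest is 11, between Lib388 and Lib54.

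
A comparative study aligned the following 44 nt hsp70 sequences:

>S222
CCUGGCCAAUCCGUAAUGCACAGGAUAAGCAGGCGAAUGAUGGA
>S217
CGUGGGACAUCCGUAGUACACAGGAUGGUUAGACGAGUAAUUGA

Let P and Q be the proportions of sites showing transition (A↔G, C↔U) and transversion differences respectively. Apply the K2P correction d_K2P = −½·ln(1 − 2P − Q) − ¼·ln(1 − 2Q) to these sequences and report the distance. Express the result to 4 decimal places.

The sequences differ at positions 2 (C/G, transversion), 6 (C/G, transversion), 7 (C/A, transversion), 8 (A/C, transversion), 16 (A/G, transition), 18 (G/A, transition), 27 (A/G, transition), 28 (A/G, transition), 29 (G/U, transversion), 30 (C/U, transition), 33 (G/A, transition), 37 (A/G, transition), 39 (G/A, transition), 42 (G/U, transversion).
Of the 14 differences, 8 transitions and 6 transversions over 44 sites: P = 8/44 = 0.181818, Q = 6/44 = 0.136364.
d = −0.5·ln(0.500000) − 0.25·ln(0.727272) = −0.5·(-0.693147) − 0.25·(-0.318455) = 0.4262.

0.4262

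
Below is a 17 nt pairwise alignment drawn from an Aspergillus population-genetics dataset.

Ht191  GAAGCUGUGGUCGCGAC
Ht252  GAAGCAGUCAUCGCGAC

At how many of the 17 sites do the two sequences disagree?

3

The sequences differ at positions 6 (U/A), 9 (G/C), 10 (G/A).
That gives 3 mismatches out of 17 aligned sites, so the Hamming distance is 3.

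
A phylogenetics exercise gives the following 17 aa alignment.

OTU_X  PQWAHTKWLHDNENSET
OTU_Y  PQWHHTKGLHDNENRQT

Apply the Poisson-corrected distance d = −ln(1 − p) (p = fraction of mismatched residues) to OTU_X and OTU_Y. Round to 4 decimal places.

0.2683

Differing sites — 4:A/H; 8:W/G; 15:S/R; 16:E/Q.
p = 4/17 = 0.235294.
d = −ln(1 − 0.235294) = −ln(0.764706) = 0.2683.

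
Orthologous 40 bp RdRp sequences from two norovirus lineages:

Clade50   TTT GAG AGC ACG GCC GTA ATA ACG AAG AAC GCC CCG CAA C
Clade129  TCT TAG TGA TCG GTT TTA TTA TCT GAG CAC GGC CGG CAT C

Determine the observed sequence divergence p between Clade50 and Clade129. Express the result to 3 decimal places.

0.400

The sequences differ at positions 2 (T/C), 4 (G/T), 7 (A/T), 9 (C/A), 10 (A/T), 14 (C/T), 15 (C/T), 16 (G/T), 19 (A/T), 22 (A/T), 24 (G/T), 25 (A/G), 28 (A/C), 32 (C/G), 35 (C/G), 39 (A/T).
There are 16 differences over 40 sites, so p = 16/40 = 0.400.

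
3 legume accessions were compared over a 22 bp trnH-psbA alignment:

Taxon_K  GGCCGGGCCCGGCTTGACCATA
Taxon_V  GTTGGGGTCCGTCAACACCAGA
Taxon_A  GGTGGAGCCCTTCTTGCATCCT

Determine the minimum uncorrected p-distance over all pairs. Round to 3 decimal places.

0.409

Pairwise Hamming distances:
  Taxon_K vs Taxon_V: 9
  Taxon_K vs Taxon_A: 11
  Taxon_V vs Taxon_A: 13
The smallest is 9 mismatches, between Taxon_K and Taxon_V; p = 9/22 = 0.409.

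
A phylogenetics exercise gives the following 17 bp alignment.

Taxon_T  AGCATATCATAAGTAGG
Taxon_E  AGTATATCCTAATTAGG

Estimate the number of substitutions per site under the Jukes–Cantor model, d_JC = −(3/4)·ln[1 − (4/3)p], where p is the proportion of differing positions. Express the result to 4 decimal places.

The sequences differ at positions 3 (C/T), 9 (A/C), 13 (G/T).
p = 3/17 = 0.176471.
d = −0.75 · ln(1 − (4/3)·0.176471) = −0.75 · ln(0.764705) = −0.75 · (-0.268265) = 0.2012.

0.2012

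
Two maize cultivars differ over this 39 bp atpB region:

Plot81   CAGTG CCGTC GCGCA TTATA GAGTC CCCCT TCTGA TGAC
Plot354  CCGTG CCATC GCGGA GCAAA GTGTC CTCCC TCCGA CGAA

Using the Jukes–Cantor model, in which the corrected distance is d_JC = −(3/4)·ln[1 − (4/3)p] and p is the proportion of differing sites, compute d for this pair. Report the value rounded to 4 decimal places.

0.3961

Differing sites — 2:A/C; 8:G/A; 14:C/G; 16:T/G; 17:T/C; 19:T/A; 22:A/T; 27:C/T; 30:T/C; 33:T/C; 36:T/C; 39:C/A.
p = 12/39 = 0.307692.
d = −0.75 · ln(1 − (4/3)·0.307692) = −0.75 · ln(0.589744) = −0.75 · (-0.528067) = 0.3961.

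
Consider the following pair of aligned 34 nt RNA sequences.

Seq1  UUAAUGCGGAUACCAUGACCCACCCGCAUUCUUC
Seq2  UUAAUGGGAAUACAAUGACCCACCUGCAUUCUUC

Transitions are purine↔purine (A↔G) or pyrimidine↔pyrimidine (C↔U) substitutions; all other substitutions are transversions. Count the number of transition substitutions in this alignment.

2

The sequences differ at positions 7 (C/G, transversion), 9 (G/A, transition), 14 (C/A, transversion), 25 (C/U, transition).
Of the 4 differences, 2 transitions and 2 transversions, so the answer is 2.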